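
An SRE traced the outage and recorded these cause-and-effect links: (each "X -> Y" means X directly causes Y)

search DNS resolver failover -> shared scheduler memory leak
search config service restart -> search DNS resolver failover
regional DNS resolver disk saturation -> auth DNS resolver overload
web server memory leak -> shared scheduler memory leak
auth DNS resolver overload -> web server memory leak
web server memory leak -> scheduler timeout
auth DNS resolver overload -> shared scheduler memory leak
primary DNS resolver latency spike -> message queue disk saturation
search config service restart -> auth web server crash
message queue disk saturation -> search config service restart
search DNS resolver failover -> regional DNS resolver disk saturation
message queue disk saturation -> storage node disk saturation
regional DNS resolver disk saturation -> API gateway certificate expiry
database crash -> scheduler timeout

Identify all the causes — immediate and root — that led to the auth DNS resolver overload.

Immediate cause of the auth DNS resolver overload: the regional DNS resolver disk saturation.
Further upstream: the primary DNS resolver latency spike, the message queue disk saturation, the search config service restart, the search DNS resolver failover.

the message queue disk saturation, the primary DNS resolver latency spike, the regional DNS resolver disk saturation, the search DNS resolver failover, the search config service restart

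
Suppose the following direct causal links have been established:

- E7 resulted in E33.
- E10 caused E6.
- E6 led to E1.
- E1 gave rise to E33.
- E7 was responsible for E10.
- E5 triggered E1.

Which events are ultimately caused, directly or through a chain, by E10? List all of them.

Direct effects: E6.
2 steps out: E1.
3 steps out: E33.
Not reachable from it: E7, E5.

E1, E33, E6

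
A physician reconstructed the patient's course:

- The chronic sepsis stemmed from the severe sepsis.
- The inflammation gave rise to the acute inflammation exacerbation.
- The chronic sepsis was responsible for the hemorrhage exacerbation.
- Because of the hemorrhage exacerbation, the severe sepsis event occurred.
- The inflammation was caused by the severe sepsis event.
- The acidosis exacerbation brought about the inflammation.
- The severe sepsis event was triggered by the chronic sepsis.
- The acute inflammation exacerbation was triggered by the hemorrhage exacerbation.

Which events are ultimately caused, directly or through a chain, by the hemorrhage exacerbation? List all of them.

Direct effects: the severe sepsis event, the acute inflammation exacerbation.
2 steps out: the inflammation.
Not reachable from it: the severe sepsis, the chronic sepsis, the acidosis exacerbation.

the acute inflammation exacerbation, the inflammation, the severe sepsis event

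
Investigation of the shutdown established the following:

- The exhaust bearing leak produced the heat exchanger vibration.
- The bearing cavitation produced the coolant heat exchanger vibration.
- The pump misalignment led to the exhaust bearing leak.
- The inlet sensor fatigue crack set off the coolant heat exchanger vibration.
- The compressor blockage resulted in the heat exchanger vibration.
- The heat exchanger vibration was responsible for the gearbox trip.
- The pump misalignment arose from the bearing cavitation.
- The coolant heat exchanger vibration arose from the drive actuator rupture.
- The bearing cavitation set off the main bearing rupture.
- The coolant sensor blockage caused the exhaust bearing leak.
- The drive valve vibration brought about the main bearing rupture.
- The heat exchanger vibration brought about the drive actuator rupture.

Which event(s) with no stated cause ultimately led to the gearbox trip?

Tracing upstream from the gearbox trip: the gearbox trip ← the heat exchanger vibration ← the exhaust bearing leak ← the coolant sensor blockage.
A separate upstream branch: the gearbox trip ← the heat exchanger vibration ← the exhaust bearing leak ← the pump misalignment ← the bearing cavitation.
A separate upstream branch: the gearbox trip ← the heat exchanger vibration ← the compressor blockage.
Each of those chain origins has no stated cause.

the bearing cavitation, the compressor blockage, the coolant sensor blockage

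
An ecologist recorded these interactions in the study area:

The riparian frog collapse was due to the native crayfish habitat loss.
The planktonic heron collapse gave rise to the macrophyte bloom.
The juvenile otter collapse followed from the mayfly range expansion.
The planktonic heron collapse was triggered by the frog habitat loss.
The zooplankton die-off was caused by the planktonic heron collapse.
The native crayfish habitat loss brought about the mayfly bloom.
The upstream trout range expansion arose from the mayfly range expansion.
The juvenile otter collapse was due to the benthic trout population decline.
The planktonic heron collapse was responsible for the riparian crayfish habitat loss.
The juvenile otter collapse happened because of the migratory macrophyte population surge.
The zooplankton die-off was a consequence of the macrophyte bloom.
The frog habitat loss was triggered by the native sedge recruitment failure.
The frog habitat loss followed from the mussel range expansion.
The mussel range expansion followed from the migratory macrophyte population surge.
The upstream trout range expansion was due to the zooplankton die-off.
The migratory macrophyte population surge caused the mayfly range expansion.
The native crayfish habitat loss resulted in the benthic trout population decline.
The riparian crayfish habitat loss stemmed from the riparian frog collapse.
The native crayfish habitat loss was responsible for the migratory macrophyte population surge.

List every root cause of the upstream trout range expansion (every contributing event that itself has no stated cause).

Tracing upstream from the upstream trout range expansion: the upstream trout range expansion ← the mayfly range expansion ← the migratory macrophyte population surge ← the native crayfish habitat loss.
A separate upstream branch: the upstream trout range expansion ← the zooplankton die-off ← the planktonic heron collapse ← the frog habitat loss ← the native sedge recruitment failure.
Each of those chain origins has no stated cause.

the native crayfish habitat loss, the native sedge recruitment failure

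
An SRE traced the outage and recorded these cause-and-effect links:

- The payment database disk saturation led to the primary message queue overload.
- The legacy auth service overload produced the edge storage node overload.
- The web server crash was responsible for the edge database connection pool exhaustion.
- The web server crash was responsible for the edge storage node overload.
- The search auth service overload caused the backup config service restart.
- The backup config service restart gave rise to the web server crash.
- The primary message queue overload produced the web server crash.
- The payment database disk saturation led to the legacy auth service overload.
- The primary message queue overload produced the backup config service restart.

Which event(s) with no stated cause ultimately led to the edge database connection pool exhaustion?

Tracing upstream from the edge database connection pool exhaustion: the edge database connection pool exhaustion ← the web server crash ← the primary message queue overload ← the payment database disk saturation.
A separate upstream branch: the edge database connection pool exhaustion ← the web server crash ← the backup config service restart ← the search auth service overload.
Each of those chain origins has no stated cause.

the payment database disk saturation, the search auth service overload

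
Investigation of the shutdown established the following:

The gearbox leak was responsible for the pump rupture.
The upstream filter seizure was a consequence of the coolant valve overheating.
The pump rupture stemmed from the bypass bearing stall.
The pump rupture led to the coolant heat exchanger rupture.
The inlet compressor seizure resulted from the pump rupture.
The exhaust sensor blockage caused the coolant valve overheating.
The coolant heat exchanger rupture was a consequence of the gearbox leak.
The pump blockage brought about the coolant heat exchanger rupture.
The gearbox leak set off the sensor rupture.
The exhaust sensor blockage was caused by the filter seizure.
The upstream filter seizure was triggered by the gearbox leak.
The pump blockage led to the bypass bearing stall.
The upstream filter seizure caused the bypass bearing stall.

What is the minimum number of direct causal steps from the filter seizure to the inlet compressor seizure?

6

Shortest chain: the filter seizure → the exhaust sensor blockage → the coolant valve overheating → the upstream filter seizure → the bypass bearing stall → the pump rupture → the inlet compressor seizure.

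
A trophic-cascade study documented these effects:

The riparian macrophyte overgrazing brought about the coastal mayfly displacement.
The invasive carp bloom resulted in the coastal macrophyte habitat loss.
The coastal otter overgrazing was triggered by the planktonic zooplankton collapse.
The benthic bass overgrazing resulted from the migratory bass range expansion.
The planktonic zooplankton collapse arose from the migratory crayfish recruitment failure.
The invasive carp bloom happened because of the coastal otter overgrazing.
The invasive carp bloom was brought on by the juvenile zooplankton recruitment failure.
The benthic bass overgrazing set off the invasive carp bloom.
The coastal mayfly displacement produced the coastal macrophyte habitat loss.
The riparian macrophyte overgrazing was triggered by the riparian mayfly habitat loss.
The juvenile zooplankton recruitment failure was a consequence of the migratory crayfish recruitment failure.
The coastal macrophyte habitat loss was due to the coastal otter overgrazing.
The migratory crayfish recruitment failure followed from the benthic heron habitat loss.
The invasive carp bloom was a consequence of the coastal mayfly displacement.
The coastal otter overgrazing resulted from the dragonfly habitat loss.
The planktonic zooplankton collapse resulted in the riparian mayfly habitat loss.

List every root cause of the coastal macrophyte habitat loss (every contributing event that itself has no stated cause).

the benthic heron habitat loss, the dragonfly habitat loss, the migratory bass range expansion

Tracing upstream from the coastal macrophyte habitat loss: the coastal macrophyte habitat loss ← the coastal otter overgrazing ← the dragonfly habitat loss.
A separate upstream branch: the coastal macrophyte habitat loss ← the invasive carp bloom ← the benthic bass overgrazing ← the migratory bass range expansion.
A separate upstream branch: the coastal macrophyte habitat loss ← the coastal otter overgrazing ← the planktonic zooplankton collapse ← the migratory crayfish recruitment failure ← the benthic heron habitat loss.
Each of those chain origins has no stated cause.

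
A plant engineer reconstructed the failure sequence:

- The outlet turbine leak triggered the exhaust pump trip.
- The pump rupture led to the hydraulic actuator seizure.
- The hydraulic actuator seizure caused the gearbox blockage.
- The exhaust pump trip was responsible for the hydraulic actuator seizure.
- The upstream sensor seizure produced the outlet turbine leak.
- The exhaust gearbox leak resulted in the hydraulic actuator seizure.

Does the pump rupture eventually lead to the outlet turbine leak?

No

The pump rupture leads to the hydraulic actuator seizure, the gearbox blockage; the outlet turbine leak is not among them.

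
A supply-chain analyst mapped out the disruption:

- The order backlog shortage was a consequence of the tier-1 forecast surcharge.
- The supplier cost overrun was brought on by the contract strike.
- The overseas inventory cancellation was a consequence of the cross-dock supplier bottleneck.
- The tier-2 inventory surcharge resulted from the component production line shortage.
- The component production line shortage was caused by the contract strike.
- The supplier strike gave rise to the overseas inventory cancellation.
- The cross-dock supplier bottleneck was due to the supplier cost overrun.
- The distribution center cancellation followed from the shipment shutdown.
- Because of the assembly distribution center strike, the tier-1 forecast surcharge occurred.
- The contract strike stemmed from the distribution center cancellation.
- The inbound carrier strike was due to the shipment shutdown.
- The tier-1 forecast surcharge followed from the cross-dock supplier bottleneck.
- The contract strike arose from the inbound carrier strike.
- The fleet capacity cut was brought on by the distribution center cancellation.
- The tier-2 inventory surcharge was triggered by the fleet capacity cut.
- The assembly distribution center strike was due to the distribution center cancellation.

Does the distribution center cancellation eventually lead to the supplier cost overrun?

There is a causal chain: the distribution center cancellation → the contract strike → the supplier cost overrun.

Yes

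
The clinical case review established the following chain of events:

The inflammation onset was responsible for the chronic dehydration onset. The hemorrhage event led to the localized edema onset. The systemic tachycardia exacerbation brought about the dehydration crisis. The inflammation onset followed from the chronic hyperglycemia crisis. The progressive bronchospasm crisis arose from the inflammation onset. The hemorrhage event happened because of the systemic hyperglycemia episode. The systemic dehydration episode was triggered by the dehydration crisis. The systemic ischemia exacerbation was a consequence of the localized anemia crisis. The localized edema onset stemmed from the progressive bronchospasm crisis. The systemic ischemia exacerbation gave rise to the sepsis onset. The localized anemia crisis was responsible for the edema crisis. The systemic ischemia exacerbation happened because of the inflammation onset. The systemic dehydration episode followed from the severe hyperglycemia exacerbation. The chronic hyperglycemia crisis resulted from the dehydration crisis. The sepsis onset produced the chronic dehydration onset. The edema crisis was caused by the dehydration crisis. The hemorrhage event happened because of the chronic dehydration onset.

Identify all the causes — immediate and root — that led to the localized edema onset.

the chronic dehydration onset, the chronic hyperglycemia crisis, the dehydration crisis, the hemorrhage event, the inflammation onset, the localized anemia crisis, the progressive bronchospasm crisis, the sepsis onset, the systemic hyperglycemia episode, the systemic ischemia exacerbation, the systemic tachycardia exacerbation

Immediate causes of the localized edema onset: the hemorrhage event, the progressive bronchospasm crisis.
Further upstream: the systemic hyperglycemia episode, the systemic tachycardia exacerbation, the localized anemia crisis, the dehydration crisis, the chronic hyperglycemia crisis, the inflammation onset, the systemic ischemia exacerbation, the sepsis onset, the chronic dehydration onset.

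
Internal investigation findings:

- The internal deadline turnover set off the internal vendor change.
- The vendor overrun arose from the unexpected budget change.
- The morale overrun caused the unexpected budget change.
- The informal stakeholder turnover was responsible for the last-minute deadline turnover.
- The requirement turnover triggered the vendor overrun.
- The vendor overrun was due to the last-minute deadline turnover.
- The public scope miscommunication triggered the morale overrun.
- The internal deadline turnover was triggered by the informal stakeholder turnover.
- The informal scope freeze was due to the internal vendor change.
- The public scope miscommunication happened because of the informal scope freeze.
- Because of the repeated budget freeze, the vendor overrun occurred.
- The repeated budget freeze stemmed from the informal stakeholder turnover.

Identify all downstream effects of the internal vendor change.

the informal scope freeze, the morale overrun, the public scope miscommunication, the unexpected budget change, the vendor overrun

Direct effects: the informal scope freeze.
2 steps out: the public scope miscommunication.
3 steps out: the morale overrun.
4 steps out: the unexpected budget change.
5 steps out: the vendor overrun.
Not reachable from it: the informal stakeholder turnover, the internal deadline turnover, the repeated budget freeze, the last-minute deadline turnover, the requirement turnover.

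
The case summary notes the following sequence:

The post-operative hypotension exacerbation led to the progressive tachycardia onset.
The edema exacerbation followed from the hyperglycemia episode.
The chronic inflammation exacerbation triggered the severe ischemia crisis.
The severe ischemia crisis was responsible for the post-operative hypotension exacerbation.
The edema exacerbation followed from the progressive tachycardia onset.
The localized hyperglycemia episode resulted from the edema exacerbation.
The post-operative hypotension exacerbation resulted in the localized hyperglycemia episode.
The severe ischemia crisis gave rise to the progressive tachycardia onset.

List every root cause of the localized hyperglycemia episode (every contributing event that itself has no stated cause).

Tracing upstream from the localized hyperglycemia episode: the localized hyperglycemia episode ← the post-operative hypotension exacerbation ← the severe ischemia crisis ← the chronic inflammation exacerbation.
A separate upstream branch: the localized hyperglycemia episode ← the edema exacerbation ← the hyperglycemia episode.
Each of those chain origins has no stated cause.

the chronic inflammation exacerbation, the hyperglycemia episode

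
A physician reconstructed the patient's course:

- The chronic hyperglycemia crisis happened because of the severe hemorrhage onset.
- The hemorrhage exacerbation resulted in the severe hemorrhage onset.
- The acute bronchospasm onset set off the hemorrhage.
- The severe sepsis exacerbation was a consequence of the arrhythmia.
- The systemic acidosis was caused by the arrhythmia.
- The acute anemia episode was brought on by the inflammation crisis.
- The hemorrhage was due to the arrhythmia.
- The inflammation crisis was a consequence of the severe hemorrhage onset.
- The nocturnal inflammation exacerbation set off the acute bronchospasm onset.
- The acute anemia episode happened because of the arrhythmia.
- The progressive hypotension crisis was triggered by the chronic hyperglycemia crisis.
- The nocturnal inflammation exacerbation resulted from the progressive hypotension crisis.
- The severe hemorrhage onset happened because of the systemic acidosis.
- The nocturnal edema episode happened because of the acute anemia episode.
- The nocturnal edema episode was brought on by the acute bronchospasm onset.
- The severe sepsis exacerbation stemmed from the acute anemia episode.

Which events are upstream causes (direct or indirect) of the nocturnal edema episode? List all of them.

Immediate causes of the nocturnal edema episode: the acute bronchospasm onset, the acute anemia episode.
Further upstream: the arrhythmia, the systemic acidosis, the severe hemorrhage onset, the chronic hyperglycemia crisis, the progressive hypotension crisis, the nocturnal inflammation exacerbation, the inflammation crisis, the hemorrhage exacerbation.

the acute anemia episode, the acute bronchospasm onset, the arrhythmia, the chronic hyperglycemia crisis, the hemorrhage exacerbation, the inflammation crisis, the nocturnal inflammation exacerbation, the progressive hypotension crisis, the severe hemorrhage onset, the systemic acidosis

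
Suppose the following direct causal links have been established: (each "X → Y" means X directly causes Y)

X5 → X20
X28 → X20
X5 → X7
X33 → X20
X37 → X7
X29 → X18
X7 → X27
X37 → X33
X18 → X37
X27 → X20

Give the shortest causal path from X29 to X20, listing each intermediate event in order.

X29 → X18 → X37 → X33 → X20

X29 → X18
X18 → X37
X37 → X33
X33 → X20
Length: 4 steps.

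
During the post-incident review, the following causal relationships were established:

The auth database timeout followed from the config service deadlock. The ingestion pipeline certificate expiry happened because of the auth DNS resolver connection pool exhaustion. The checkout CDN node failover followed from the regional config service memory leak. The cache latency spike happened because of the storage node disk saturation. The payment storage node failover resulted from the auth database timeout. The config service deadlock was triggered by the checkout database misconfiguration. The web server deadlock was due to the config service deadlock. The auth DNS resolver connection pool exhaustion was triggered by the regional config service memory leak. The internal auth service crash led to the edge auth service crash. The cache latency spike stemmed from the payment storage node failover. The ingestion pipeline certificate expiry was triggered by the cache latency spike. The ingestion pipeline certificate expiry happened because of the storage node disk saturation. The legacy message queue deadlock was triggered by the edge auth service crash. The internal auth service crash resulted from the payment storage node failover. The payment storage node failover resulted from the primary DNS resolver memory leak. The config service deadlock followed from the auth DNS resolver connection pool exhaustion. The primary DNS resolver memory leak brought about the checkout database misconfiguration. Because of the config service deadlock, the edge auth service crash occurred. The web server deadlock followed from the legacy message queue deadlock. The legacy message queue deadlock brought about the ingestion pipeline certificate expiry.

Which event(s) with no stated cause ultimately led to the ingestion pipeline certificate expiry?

Tracing upstream from the ingestion pipeline certificate expiry: the ingestion pipeline certificate expiry ← the auth DNS resolver connection pool exhaustion ← the regional config service memory leak.
A separate upstream branch: the ingestion pipeline certificate expiry ← the cache latency spike ← the payment storage node failover ← the primary DNS resolver memory leak.
A separate upstream branch: the ingestion pipeline certificate expiry ← the storage node disk saturation.
Each of those chain origins has no stated cause.

the primary DNS resolver memory leak, the regional config service memory leak, the storage node disk saturation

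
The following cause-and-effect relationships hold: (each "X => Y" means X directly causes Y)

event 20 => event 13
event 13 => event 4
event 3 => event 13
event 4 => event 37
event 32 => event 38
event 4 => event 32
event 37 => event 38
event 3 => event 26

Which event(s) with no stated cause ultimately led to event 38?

event 20, event 3

Tracing upstream from event 38: event 38 ← event 32 ← event 4 ← event 13 ← event 3.
A separate upstream branch: event 38 ← event 32 ← event 4 ← event 13 ← event 20.
Each of those chain origins has no stated cause.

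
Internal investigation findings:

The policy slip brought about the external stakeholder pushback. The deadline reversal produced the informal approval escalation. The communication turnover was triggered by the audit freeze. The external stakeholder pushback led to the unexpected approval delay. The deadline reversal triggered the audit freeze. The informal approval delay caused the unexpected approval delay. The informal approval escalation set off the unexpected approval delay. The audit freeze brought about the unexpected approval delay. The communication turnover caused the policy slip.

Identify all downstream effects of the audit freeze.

the communication turnover, the external stakeholder pushback, the policy slip, the unexpected approval delay

Direct effects: the communication turnover, the unexpected approval delay.
2 steps out: the policy slip.
3 steps out: the external stakeholder pushback.
Not reachable from it: the deadline reversal, the informal approval delay, the informal approval escalation.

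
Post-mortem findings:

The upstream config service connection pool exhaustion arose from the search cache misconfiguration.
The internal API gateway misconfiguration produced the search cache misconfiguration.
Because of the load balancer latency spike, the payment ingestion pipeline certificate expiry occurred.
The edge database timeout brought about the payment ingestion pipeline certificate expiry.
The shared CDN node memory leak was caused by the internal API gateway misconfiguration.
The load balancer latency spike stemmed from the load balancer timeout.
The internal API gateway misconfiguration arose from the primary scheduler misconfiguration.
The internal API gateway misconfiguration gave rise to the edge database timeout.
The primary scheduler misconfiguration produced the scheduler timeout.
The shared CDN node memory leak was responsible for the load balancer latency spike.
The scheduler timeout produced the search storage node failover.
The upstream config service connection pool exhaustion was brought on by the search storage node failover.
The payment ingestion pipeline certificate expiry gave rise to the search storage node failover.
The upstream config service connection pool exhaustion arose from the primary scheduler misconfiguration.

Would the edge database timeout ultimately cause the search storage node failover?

Yes

There is a causal chain: the edge database timeout → the payment ingestion pipeline certificate expiry → the search storage node failover.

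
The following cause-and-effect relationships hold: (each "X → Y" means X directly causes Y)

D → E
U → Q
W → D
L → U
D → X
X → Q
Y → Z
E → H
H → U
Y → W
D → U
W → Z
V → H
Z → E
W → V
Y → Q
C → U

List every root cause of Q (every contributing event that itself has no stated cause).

Tracing upstream from Q: Q ← Y.
A separate upstream branch: Q ← U ← C.
A separate upstream branch: Q ← U ← L.
Each of those chain origins has no stated cause.

C, L, Y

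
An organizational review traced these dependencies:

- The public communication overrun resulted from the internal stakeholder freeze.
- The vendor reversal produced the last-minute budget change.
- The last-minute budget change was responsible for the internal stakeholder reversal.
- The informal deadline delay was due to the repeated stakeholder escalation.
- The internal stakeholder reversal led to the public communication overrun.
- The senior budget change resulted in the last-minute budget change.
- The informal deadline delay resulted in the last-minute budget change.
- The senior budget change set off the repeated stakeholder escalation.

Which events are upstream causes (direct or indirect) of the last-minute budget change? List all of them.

Immediate causes of the last-minute budget change: the senior budget change, the vendor reversal, the informal deadline delay.
Further upstream: the repeated stakeholder escalation.

the informal deadline delay, the repeated stakeholder escalation, the senior budget change, the vendor reversal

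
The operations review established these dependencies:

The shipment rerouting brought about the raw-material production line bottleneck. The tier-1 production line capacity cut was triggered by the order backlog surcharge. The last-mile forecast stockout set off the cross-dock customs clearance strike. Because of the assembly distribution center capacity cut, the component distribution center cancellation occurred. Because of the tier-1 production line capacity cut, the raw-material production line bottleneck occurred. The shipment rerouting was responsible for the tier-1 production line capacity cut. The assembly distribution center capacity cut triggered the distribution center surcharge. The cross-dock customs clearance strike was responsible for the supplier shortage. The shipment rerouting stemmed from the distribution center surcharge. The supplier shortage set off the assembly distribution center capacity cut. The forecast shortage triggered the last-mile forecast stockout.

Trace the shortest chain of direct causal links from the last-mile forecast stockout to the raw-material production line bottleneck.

the last-mile forecast stockout → the cross-dock customs clearance strike → the supplier shortage → the assembly distribution center capacity cut → the distribution center surcharge → the shipment rerouting → the raw-material production line bottleneck

the last-mile forecast stockout → the cross-dock customs clearance strike
the cross-dock customs clearance strike → the supplier shortage
the supplier shortage → the assembly distribution center capacity cut
the assembly distribution center capacity cut → the distribution center surcharge
the distribution center surcharge → the shipment rerouting
the shipment rerouting → the raw-material production line bottleneck
Length: 6 steps.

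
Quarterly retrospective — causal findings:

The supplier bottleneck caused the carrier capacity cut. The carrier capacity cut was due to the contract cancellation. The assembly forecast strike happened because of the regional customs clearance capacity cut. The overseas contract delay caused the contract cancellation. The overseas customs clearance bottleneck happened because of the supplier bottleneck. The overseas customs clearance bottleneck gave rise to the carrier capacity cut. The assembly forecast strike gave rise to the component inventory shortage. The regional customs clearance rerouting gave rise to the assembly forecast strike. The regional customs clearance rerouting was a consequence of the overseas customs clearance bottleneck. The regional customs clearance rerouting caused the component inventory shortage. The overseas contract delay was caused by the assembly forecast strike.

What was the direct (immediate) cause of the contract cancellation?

the overseas contract delay

Upstream contributors include the supplier bottleneck, the overseas customs clearance bottleneck, the regional customs clearance rerouting, the assembly forecast strike, the regional customs clearance capacity cut, but only the overseas contract delay feeds directly into the contract cancellation.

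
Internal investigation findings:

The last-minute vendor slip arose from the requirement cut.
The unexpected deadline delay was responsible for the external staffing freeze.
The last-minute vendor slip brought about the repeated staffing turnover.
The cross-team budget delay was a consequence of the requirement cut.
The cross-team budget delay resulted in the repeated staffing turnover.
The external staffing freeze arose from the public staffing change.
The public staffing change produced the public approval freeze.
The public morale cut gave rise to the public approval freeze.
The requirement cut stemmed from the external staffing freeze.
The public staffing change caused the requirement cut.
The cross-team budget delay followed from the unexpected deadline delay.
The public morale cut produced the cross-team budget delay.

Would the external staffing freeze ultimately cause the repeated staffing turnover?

There is a causal chain: the external staffing freeze → the requirement cut → the last-minute vendor slip → the repeated staffing turnover.

Yes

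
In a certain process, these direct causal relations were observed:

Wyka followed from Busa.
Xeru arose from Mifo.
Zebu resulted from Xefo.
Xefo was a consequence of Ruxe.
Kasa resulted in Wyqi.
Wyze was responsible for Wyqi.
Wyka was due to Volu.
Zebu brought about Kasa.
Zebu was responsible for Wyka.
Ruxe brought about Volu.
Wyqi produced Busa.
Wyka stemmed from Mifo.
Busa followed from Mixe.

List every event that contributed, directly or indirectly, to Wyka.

Busa, Kasa, Mifo, Mixe, Ruxe, Volu, Wyqi, Wyze, Xefo, Zebu

Immediate causes of Wyka: Mifo, Volu, Zebu, Busa.
Further upstream: Ruxe, Wyze, Xefo, Mixe, Kasa, Wyqi.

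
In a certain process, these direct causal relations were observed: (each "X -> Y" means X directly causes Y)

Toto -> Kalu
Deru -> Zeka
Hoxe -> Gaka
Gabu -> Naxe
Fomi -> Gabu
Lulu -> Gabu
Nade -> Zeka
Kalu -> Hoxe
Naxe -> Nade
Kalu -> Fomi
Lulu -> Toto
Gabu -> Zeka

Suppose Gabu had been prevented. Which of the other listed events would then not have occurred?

Downstream of Gabu: Naxe, Nade, Zeka.
Of those, still caused via another path: Zeka.
The remainder have no surviving cause.

Nade, Naxe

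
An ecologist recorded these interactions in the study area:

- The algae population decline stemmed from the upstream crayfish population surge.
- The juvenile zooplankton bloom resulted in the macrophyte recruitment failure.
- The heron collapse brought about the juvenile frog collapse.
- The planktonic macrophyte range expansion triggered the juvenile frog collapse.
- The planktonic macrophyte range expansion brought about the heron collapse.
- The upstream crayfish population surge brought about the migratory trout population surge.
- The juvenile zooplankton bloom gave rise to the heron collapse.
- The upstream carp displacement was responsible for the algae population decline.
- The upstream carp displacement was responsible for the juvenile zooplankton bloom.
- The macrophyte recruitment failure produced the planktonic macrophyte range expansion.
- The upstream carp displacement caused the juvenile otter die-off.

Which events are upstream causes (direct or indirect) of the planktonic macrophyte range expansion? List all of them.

Immediate cause of the planktonic macrophyte range expansion: the macrophyte recruitment failure.
Further upstream: the upstream carp displacement, the juvenile zooplankton bloom.

the juvenile zooplankton bloom, the macrophyte recruitment failure, the upstream carp displacement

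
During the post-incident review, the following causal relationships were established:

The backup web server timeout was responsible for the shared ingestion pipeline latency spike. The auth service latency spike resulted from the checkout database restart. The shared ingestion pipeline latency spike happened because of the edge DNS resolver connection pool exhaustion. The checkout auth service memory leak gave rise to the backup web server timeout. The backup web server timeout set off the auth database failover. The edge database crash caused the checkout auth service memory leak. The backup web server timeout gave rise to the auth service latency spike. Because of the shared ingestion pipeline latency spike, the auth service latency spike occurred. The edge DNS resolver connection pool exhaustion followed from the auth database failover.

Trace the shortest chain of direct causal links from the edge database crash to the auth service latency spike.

the edge database crash → the checkout auth service memory leak → the backup web server timeout → the auth service latency spike

the edge database crash → the checkout auth service memory leak
the checkout auth service memory leak → the backup web server timeout
the backup web server timeout → the auth service latency spike
Length: 3 steps.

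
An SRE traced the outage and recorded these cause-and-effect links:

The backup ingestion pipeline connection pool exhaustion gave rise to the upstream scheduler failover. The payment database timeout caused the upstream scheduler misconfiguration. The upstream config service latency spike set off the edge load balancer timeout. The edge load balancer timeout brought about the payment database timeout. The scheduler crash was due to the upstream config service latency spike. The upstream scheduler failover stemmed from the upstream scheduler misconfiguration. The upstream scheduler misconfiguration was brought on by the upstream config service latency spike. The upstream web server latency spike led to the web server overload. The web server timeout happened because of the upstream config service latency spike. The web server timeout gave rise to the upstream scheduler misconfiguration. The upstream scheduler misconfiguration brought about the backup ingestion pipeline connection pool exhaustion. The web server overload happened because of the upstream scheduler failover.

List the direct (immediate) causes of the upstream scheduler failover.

the backup ingestion pipeline connection pool exhaustion, the upstream scheduler misconfiguration

Upstream contributors include the upstream config service latency spike, the web server timeout, the edge load balancer timeout, the payment database timeout, but only the backup ingestion pipeline connection pool exhaustion, the upstream scheduler misconfiguration feed directly into the upstream scheduler failover.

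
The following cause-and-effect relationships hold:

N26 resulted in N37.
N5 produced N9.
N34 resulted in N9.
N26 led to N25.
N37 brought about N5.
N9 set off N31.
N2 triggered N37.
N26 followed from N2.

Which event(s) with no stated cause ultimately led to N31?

Tracing upstream from N31: N31 ← N9 ← N5 ← N37 ← N2.
A separate upstream branch: N31 ← N9 ← N34.
Each of those chain origins has no stated cause.

N2, N34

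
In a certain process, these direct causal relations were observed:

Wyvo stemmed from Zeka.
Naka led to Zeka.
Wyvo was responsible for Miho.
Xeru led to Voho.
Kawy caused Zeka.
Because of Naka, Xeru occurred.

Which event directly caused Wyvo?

Zeka

Upstream contributors include Naka, Kawy, but only Zeka feeds directly into Wyvo.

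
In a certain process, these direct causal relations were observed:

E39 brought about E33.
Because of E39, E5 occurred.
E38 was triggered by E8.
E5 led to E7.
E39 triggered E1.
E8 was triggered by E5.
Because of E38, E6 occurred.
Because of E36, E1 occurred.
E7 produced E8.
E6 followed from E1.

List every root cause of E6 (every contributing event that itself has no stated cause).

E36, E39

Tracing upstream from E6: E6 ← E1 ← E39.
A separate upstream branch: E6 ← E1 ← E36.
Each of those chain origins has no stated cause.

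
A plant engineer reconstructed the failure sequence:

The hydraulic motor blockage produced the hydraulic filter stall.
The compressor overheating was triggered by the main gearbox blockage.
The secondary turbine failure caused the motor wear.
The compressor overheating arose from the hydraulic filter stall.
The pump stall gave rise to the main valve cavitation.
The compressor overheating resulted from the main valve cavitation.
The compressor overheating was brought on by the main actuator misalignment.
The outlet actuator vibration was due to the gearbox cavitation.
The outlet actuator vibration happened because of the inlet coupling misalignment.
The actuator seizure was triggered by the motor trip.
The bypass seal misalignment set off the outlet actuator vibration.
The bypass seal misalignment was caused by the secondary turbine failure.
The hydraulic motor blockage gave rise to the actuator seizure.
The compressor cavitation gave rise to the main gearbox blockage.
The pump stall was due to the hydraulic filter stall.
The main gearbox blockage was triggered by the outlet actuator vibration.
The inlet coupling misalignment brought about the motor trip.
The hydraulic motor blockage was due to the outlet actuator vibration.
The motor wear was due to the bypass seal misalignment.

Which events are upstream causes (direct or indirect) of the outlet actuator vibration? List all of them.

the bypass seal misalignment, the gearbox cavitation, the inlet coupling misalignment, the secondary turbine failure

Immediate causes of the outlet actuator vibration: the inlet coupling misalignment, the bypass seal misalignment, the gearbox cavitation.
Further upstream: the secondary turbine failure.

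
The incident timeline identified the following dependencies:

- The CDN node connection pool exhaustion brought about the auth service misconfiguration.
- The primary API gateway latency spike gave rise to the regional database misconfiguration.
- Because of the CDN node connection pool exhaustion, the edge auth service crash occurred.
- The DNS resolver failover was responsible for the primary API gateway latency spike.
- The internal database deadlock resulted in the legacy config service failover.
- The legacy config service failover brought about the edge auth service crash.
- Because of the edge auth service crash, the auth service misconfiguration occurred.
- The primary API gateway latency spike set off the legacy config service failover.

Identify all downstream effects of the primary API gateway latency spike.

Direct effects: the legacy config service failover, the regional database misconfiguration.
2 steps out: the edge auth service crash.
3 steps out: the auth service misconfiguration.
Not reachable from it: the DNS resolver failover, the internal database deadlock, the CDN node connection pool exhaustion.

the auth service misconfiguration, the edge auth service crash, the legacy config service failover, the regional database misconfiguration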